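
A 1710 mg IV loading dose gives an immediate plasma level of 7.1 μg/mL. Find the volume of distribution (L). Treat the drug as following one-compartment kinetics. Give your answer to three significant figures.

241 L

Immediately after an IV bolus, C₀ = Dose / Vd, so Vd = Dose / C₀.
Vd = 1710 / 7.1 = 240.8 L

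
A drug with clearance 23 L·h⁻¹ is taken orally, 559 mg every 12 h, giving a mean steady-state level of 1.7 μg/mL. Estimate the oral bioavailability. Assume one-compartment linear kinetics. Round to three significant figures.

0.839

F·D/τ = CL·Css at steady state → F = CL·Css·τ / D.
F = 23 × 1.7 × 12 / 559 = 0.839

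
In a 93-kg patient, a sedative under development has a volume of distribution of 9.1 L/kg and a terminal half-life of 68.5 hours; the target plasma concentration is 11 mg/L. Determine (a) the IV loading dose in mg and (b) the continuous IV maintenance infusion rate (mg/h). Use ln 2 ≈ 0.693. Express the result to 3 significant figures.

Vd(total) = 93 kg × 9.1 L/kg = 846.3 L
LD = Vd × C = 846.3 × 11 = 9309 mg
CL = 0.693 × Vd / t½ = 0.693 × 846.3 / 68.5 = 8.562 L/h
Infusion rate = CL × Css = 8.562 × 11 = 94.18 mg/h

(a) 9310 mg; (b) 94.2 mg/h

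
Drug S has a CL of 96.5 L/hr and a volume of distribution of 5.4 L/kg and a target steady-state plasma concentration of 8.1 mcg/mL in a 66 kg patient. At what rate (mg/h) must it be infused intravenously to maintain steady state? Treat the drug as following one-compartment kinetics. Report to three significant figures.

R₀ = 96.50 × 8.1 = 781.7 mg/h

782 mg/h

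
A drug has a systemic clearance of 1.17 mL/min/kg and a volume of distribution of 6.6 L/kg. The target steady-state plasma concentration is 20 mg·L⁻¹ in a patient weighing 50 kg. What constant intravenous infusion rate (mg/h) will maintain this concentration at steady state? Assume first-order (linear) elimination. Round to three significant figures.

70.2 mg/h

CL = 1.17 mL/min/kg × 50 kg = 58.50 mL/min = 58.50 × 60/1000 = 3.510 L/h
Infusion rate = CL · Css = 3.510 L/h × 20 mg/L = 70.20 mg/h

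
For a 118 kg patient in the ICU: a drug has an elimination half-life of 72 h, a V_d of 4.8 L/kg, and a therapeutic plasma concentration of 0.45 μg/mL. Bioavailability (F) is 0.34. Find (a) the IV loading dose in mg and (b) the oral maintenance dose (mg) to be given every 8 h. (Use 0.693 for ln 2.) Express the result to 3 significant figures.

(a) 255 mg; (b) 57.7 mg

Vd = 4.8 L/kg × 118 kg = 566.4 L
LD = Vd × C = 566.4 × 0.45 = 254.9 mg
CL = 0.693 × Vd / t½ = 0.693 × 566.4 / 72 = 5.452 L/h
D = CL × Css × τ / F = 5.452 × 0.45 × 8 / 0.34 = 57.73 mg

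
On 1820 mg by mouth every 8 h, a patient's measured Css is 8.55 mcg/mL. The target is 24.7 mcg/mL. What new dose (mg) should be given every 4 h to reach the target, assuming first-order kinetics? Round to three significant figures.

2630 mg

For first-order elimination, Css ∝ F·D/(CL·τ); F and CL are unchanged, so Css ∝ D/τ.
D₂ = D₁ × (Css,target / Css,current) × (τ₂/τ₁) = 1820 × (24.7/8.55) × (4/8) = 2629 mg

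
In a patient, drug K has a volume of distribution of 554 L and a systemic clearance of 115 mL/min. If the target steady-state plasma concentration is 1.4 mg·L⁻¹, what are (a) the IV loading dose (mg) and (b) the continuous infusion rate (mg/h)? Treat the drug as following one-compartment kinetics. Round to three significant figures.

(a) 776 mg; (b) 9.66 mg/h

Loading dose = Vd × C = 554.0 × 1.4 = 775.6 mg
CL = 115 mL/min = 115 × 0.06 = 6.900 L/h
Maintenance infusion rate = CL × Css = 6.900 × 1.4 = 9.660 mg/h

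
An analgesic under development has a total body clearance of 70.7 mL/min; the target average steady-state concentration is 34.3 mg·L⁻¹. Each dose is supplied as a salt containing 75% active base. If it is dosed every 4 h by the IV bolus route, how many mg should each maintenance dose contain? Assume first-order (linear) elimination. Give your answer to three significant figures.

CL = 70.7 mL/min = 70.7 × 0.06 = 4.242 L/h
D = CL × Css × τ / S = 4.242 × 34.3 × 4 / 0.75 = 776.0 mg

776 mg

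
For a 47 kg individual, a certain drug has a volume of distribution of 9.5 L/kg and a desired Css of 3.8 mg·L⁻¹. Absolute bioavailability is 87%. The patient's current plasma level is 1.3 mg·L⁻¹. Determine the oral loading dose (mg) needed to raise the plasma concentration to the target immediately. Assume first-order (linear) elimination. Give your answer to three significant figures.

1280 mg

Vd = 9.5 L/kg × 47 kg = 446.5 L
Concentration deficit ΔC = 3.8 − 1.3 = 2.500 mg/L
LD = Vd × ΔC / F = 446.5 × 2.500 / 0.87 = 1283 mg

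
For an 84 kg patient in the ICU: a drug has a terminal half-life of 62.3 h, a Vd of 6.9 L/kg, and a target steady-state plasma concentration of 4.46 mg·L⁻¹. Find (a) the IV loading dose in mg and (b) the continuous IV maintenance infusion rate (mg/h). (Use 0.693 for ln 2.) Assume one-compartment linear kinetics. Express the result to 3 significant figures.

(a) 2590 mg; (b) 28.8 mg/h

Total Vd = 6.9 × 84 = 579.6 L
LD = Vd × C = 579.6 × 4.46 = 2585 mg
CL = 0.693 × Vd / t½ = 0.693 × 579.6 / 62.3 = 6.447 L/h
Infusion rate = CL × Css = 6.447 × 4.46 = 28.75 mg/h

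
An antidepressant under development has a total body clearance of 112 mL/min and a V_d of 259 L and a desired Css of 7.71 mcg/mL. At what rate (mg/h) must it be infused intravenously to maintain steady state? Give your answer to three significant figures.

51.8 mg/h

CL = 112 mL/min = 112 × 0.06 = 6.720 L/h
R₀ = 6.720 × 7.71 = 51.81 mg/h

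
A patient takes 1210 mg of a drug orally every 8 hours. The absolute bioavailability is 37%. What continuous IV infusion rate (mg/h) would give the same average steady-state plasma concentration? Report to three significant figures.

Equivalent systemic input: infusion rate = F·D/τ.
Rate = 0.37 × 1210 / 8 = 55.96 mg/h

56.0 mg/h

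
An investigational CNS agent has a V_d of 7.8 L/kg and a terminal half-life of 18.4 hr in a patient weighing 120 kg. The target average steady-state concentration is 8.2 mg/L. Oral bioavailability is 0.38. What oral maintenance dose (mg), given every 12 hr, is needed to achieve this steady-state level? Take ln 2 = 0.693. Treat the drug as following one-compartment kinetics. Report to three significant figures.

Total Vd = 7.8 × 120 = 936.0 L
CL = ln 2 · Vd / t½ = 0.693 × 936.0 / 18.4 = 35.25 L/h
D = CL × Css × τ / F = 35.25 × 8.2 × 12 / 0.38 = 9128 mg

9130 mg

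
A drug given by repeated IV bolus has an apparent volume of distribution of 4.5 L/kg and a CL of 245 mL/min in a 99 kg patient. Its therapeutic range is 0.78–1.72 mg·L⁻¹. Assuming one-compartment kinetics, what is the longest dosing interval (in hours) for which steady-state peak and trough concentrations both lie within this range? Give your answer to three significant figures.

Vd(total) = 99 kg × 4.5 L/kg = 445.5 L
CL = 245 mL/min = 245 × 0.06 = 14.70 L/h
k = CL / Vd = 14.70 / 445.5 = 0.03300 h⁻¹
Between IV bolus doses, concentration decays as C = C₀·e^(−kτ), so C_peak/C_trough = e^(kτ).
τ_max = ln(C_peak/C_trough) / k = ln(1.72/0.78) / 0.03300 = 0.7908 / 0.03300 = 23.96 h

24.0 h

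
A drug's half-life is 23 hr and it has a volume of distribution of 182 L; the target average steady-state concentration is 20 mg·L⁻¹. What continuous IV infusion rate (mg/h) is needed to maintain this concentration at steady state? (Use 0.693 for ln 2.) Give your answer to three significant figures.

CL = 0.693 × Vd / t½ = 0.693 × 182.0 / 23 = 5.484 L/h
Infusion rate = CL × Css = 5.484 × 20 = 109.7 mg/h

110 mg/h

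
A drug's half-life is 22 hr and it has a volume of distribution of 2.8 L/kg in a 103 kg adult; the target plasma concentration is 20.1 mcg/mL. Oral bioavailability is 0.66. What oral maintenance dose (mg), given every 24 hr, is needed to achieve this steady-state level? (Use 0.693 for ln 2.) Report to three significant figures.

6640 mg

Vd = 2.8 L/kg × 103 kg = 288.4 L
k = 0.693/22 = 0.03150 h⁻¹, so CL = k·Vd = 0.03150 × 288.4 = 9.085 L/h
D = CL × Css × τ / F = 9.085 × 20.1 × 24 / 0.66 = 6640 mg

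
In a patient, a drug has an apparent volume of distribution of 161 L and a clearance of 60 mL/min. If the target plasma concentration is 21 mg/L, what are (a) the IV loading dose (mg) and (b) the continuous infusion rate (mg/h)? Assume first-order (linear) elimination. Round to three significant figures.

(a) 3380 mg; (b) 75.6 mg/h

Loading: fill Vd to C_target → 161.0 L × 21 mg/L = 3381 mg
CL = 60 mL/min × 60/1000 = 3.600 L/h
Maintenance: replace elimination → rate = CL × Css = 3.600 × 21 = 75.60 mg/h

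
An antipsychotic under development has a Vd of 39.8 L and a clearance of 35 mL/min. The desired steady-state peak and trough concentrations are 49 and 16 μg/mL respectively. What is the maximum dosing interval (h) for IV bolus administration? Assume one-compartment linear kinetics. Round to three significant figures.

21.2 h

Convert clearance: 35 mL/min × 60 min/h ÷ 1000 mL/L = 2.100 L/h
k = CL / Vd = 2.100 / 39.80 = 0.05276 h⁻¹
Between IV bolus doses, concentration decays as C = C₀·e^(−kτ), so C_peak/C_trough = e^(kτ).
τ_max = ln(C_peak/C_trough) / k = ln(49/16) / 0.05276 = 1.119 / 0.05276 = 21.21 h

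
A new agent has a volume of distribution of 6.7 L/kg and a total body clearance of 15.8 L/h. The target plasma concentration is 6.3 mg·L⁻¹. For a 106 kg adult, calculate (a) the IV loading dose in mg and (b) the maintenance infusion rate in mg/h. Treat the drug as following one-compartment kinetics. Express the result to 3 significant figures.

Vd(total) = 106 kg × 6.7 L/kg = 710.2 L
Loading dose = Vd × C = 710.2 × 6.3 = 4474 mg
Maintenance: replace elimination → rate = CL × Css = 15.80 × 6.3 = 99.54 mg/h

(a) 4470 mg; (b) 99.5 mg/h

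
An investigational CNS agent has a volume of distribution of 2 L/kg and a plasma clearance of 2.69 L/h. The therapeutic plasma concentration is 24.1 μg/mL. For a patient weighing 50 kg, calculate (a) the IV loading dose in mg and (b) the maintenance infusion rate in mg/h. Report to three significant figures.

Vd = 2 L/kg × 50 kg = 100.0 L
Loading: fill Vd to C_target → 100.0 L × 24.1 mg/L = 2410 mg
Maintenance: replace elimination → rate = CL × Css = 2.690 × 24.1 = 64.83 mg/h

(a) 2410 mg; (b) 64.8 mg/h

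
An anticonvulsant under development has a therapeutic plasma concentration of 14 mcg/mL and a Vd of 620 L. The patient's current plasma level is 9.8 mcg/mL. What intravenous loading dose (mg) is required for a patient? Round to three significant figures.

Concentration deficit ΔC = 14 − 9.8 = 4.200 mg/L
LD = Vd × ΔC = 620.0 × 4.200 = 2604 mg

2600 mg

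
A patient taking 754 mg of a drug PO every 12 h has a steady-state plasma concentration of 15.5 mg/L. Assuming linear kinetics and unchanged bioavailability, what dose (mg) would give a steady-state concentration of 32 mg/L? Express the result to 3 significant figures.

1560 mg

With linear kinetics, Css is proportional to dose rate (D/τ) at fixed clearance.
D₂ = D₁ × (Css,target / Css,current) = 754 × 32/15.5 = 1557 mg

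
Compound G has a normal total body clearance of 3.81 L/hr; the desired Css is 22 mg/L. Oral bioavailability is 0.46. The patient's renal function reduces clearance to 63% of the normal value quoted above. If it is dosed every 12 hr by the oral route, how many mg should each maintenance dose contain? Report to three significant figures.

1380 mg

Patient clearance = 0.63 × 3.810 = 2.400 L/h
At steady state, dose per interval replaces the amount cleared in that interval: F·D/τ = CL·Css.
D = CL × Css × τ / F = 2.400 × 22 × 12 / 0.46 = 1377 mg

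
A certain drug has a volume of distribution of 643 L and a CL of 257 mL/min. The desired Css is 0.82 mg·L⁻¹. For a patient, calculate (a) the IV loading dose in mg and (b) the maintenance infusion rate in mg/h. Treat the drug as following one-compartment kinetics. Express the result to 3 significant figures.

(a) 527 mg; (b) 12.6 mg/h

Loading dose = Vd × C = 643.0 × 0.82 = 527.3 mg
Convert clearance: 257 mL/min × 60 min/h ÷ 1000 mL/L = 15.42 L/h
Maintenance infusion rate = CL × Css = 15.42 × 0.82 = 12.64 mg/h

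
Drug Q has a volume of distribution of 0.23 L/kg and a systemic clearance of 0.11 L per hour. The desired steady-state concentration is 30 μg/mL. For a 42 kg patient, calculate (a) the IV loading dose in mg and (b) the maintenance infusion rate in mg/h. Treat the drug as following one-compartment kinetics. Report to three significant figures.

(a) 290 mg; (b) 3.30 mg/h

Total Vd = 0.23 × 42 = 9.660 L
LD = Vd · C_target = 9.660 × 30 = 289.8 mg
Maintenance: replace elimination → rate = CL × Css = 0.1100 × 30 = 3.300 mg/h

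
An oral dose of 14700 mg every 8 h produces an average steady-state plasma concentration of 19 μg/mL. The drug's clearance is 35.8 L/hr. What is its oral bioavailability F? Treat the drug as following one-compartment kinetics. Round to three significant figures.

F·D/τ = CL·Css at steady state → F = CL·Css·τ / D.
F = 35.8 × 19 × 8 / 14700 = 0.370

0.370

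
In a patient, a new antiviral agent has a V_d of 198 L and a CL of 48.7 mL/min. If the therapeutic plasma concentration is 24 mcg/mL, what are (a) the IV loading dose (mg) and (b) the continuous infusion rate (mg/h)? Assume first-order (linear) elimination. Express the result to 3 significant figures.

(a) 4750 mg; (b) 70.1 mg/h

Loading dose = Vd × C = 198.0 × 24 = 4752 mg
Convert clearance: 48.7 mL/min × 60 min/h ÷ 1000 mL/L = 2.922 L/h
Infusion rate = 2.922 L/h × 24 mg/L = 70.13 mg/h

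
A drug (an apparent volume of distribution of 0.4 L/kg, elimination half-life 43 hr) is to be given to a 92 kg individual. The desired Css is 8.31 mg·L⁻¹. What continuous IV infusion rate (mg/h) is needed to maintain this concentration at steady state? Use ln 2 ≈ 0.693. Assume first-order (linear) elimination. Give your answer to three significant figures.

Vd(total) = 92 kg × 0.4 L/kg = 36.80 L
k = 0.693/43 = 0.01612 h⁻¹, so CL = k·Vd = 0.01612 × 36.80 = 0.5932 L/h
Infusion rate = CL × Css = 0.5932 × 8.31 = 4.929 mg/h

4.93 mg/h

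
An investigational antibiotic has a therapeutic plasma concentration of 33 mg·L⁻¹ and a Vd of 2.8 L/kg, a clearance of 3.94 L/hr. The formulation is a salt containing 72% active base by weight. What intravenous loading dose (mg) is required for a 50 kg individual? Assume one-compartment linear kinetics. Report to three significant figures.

6420 mg

Vd = 2.8 L/kg × 50 kg = 140.0 L
LD = Vd × C / S = 140.0 × 33.00 / 0.72 = 6417 mg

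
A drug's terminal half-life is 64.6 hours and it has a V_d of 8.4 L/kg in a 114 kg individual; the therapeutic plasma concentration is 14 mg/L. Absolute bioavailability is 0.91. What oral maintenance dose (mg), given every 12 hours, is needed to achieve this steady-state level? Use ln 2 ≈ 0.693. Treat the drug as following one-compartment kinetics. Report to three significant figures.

1900 mg

Vd = 8.4 L/kg × 114 kg = 957.6 L
CL = 0.693 × Vd / t½ = 0.693 × 957.6 / 64.6 = 10.27 L/h
D = CL × Css × τ / F = 10.27 × 14 × 12 / 0.91 = 1896 mg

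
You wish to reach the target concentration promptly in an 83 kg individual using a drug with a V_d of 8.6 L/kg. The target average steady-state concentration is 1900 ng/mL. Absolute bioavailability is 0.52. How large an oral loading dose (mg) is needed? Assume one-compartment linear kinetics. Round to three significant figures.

2610 mg

Total Vd = 8.6 × 83 = 713.8 L
C = 1900 ng/mL = 1.900 mg/L
LD = Vd × C / F = 713.8 × 1.900 / 0.52 = 2608 mg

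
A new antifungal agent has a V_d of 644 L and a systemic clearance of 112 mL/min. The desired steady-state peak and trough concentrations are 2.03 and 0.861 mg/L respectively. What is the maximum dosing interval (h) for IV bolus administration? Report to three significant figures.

82.2 h

CL = 112 mL/min = 112 × 0.06 = 6.720 L/h
k = CL / Vd = 6.720 / 644.0 = 0.01043 h⁻¹
Between IV bolus doses, concentration decays as C = C₀·e^(−kτ), so C_peak/C_trough = e^(kτ).
τ_max = ln(C_peak/C_trough) / k = ln(2.03/0.861) / 0.01043 = 0.8577 / 0.01043 = 82.23 h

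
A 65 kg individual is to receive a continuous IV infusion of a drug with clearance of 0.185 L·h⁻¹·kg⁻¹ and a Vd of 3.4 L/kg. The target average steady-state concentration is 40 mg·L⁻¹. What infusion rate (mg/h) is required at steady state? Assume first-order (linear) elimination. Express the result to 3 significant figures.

CL = 0.185 L·h⁻¹·kg⁻¹ × 65 kg = 12.03 L/h
Maintenance depends on clearance, not Vd — rate in must match rate out.
Infusion rate = CL · Css = 12.03 L/h × 40 mg/L = 481.2 mg/h

481 mg/h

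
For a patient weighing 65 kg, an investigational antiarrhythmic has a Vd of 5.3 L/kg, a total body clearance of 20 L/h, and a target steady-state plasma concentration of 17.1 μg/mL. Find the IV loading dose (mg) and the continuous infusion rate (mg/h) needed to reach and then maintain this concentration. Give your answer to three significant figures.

Total Vd = 5.3 × 65 = 344.5 L
Loading dose = Vd × C = 344.5 × 17.1 = 5891 mg
Maintenance: replace elimination → rate = CL × Css = 20.00 × 17.1 = 342.0 mg/h

(a) 5890 mg; (b) 342 mg/h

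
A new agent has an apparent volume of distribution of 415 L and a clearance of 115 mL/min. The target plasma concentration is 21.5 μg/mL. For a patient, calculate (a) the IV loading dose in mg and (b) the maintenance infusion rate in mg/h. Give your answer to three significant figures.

Loading: fill Vd to C_target → 415.0 L × 21.5 mg/L = 8923 mg
Convert clearance: 115 mL/min × 60 min/h ÷ 1000 mL/L = 6.900 L/h
Maintenance: replace elimination → rate = CL × Css = 6.900 × 21.5 = 148.4 mg/h

(a) 8920 mg; (b) 148 mg/h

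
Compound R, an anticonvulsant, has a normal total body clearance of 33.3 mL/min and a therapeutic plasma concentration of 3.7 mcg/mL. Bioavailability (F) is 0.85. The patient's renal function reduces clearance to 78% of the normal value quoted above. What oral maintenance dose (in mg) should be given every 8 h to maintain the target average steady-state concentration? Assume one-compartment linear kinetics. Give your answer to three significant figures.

Convert clearance: 33.3 mL/min × 60 min/h ÷ 1000 mL/L = 1.998 L/h
Patient clearance = 0.78 × 1.998 = 1.558 L/h
At steady state, dose per interval replaces the amount cleared in that interval: F·D/τ = CL·Css.
D = CL × Css × τ / F = 1.558 × 3.7 × 8 / 0.85 = 54.26 mg

54.3 mg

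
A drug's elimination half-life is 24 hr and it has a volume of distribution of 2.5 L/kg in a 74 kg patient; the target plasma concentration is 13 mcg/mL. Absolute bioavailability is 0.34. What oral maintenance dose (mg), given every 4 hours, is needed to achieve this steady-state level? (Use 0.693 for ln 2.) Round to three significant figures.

Total Vd = 2.5 × 74 = 185.0 L
CL = ln 2 · Vd / t½ = 0.693 × 185.0 / 24 = 5.342 L/h
D = CL × Css × τ / F = 5.342 × 13 × 4 / 0.34 = 817.0 mg

817 mg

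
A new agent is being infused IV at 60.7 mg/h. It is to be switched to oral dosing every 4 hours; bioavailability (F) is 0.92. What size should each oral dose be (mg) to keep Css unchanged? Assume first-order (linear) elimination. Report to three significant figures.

To maintain the same Css, the systemic dosing rate must be unchanged: F·D/τ = infusion rate.
D = rate × τ / F = 60.7 × 4 / 0.92 = 263.9 mg

264 mg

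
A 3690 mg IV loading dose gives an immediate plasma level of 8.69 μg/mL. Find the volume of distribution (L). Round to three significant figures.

425 L

Immediately after an IV bolus, C₀ = Dose / Vd, so Vd = Dose / C₀.
Vd = 3690 / 8.69 = 424.6 L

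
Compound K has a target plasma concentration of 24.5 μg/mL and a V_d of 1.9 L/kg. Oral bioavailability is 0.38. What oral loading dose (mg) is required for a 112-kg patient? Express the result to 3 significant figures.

13700 mg

Vd(total) = 112 kg × 1.9 L/kg = 212.8 L
LD = Vd × C / F = 212.8 × 24.50 / 0.38 = 13720 mg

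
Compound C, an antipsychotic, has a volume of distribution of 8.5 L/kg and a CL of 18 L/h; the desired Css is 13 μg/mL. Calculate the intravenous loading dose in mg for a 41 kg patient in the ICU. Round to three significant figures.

4530 mg

Vd = 8.5 L/kg × 41 kg = 348.5 L
LD = Vd × C = 348.5 × 13.00 = 4531 mg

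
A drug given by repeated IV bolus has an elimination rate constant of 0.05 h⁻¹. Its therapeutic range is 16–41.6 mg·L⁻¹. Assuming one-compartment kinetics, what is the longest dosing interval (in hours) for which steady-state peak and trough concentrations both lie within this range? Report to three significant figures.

Between IV bolus doses, concentration decays as C = C₀·e^(−kτ), so C_peak/C_trough = e^(kτ).
τ_max = ln(C_peak/C_trough) / k = ln(41.6/16) / 0.05000 = 0.9555 / 0.05000 = 19.11 h

19.1 h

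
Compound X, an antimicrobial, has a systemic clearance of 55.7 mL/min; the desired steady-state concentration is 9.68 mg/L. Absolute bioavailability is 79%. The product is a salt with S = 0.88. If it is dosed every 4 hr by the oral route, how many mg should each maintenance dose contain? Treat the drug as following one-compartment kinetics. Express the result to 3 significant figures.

186 mg

CL = 55.7 mL/min × 60/1000 = 3.342 L/h
At steady state, dose per interval replaces the amount cleared in that interval: F·S·D/τ = CL·Css.
D = CL × Css × τ / F / S = 3.342 × 9.68 × 4 / 0.79 / 0.88 = 186.1 mg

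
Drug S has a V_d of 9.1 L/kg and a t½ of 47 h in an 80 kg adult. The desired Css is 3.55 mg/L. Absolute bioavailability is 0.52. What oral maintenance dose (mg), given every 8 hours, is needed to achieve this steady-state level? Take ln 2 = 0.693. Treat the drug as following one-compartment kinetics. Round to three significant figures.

586 mg

Vd = 9.1 L/kg × 80 kg = 728.0 L
k = 0.693/47 = 0.01474 h⁻¹, so CL = k·Vd = 0.01474 × 728.0 = 10.73 L/h
D = CL × Css × τ / F = 10.73 × 3.55 × 8 / 0.52 = 586.0 mg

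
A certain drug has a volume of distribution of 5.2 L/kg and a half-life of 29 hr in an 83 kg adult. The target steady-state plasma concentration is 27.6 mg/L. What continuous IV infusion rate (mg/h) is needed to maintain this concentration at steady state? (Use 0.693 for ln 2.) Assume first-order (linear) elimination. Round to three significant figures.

285 mg/h

Vd = 5.2 L/kg × 83 kg = 431.6 L
k = 0.693/29 = 0.02390 h⁻¹, so CL = k·Vd = 0.02390 × 431.6 = 10.32 L/h
Infusion rate = CL × Css = 10.32 × 27.6 = 284.8 mg/h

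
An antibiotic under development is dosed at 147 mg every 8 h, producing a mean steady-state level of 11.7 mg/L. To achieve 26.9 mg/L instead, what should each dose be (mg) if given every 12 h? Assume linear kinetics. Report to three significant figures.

With linear kinetics, Css is proportional to dose rate (D/τ) at fixed clearance.
D₂ = D₁ × (Css,target / Css,current) × (τ₂/τ₁) = 147 × (26.9/11.7) × (12/8) = 507.0 mg

507 mg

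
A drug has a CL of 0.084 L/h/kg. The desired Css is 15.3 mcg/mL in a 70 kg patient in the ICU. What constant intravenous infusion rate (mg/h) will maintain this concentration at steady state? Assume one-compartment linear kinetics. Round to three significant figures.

CL = 0.084 L/h/kg × 70 kg = 5.880 L/h
Infusion rate = CL · Css = 5.880 L/h × 15.3 mg/L = 89.96 mg/h

90.0 mg/h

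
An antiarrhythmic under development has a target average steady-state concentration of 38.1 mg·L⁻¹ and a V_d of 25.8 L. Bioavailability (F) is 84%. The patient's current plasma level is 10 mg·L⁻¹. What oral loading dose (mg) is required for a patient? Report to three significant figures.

863 mg

Concentration deficit ΔC = 38.1 − 10 = 28.10 mg/L
LD = Vd × ΔC / F = 25.80 × 28.10 / 0.84 = 863.1 mg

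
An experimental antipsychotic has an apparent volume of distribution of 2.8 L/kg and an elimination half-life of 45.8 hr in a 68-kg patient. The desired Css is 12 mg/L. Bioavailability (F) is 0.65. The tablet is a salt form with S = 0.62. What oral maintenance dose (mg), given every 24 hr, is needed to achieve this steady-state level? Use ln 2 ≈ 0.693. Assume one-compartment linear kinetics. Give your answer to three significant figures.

Vd(total) = 68 kg × 2.8 L/kg = 190.4 L
CL = 0.693 × Vd / t½ = 0.693 × 190.4 / 45.8 = 2.881 L/h
D = CL × Css × τ / F / S = 2.881 × 12 × 24 / 0.65 / 0.62 = 2059 mg

2060 mg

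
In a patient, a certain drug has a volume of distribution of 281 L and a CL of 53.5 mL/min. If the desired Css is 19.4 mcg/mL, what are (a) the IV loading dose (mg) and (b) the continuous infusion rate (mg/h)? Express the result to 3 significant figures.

(a) 5450 mg; (b) 62.3 mg/h

Loading dose = Vd × C = 281.0 × 19.4 = 5451 mg
CL = 53.5 mL/min = 53.5 × 0.06 = 3.210 L/h
Maintenance: replace elimination → rate = CL × Css = 3.210 × 19.4 = 62.27 mg/h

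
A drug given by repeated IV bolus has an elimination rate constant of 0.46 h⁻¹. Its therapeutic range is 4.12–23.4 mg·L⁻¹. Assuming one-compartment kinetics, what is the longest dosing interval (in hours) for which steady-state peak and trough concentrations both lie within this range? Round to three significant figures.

Between IV bolus doses, concentration decays as C = C₀·e^(−kτ), so C_peak/C_trough = e^(kτ).
τ_max = ln(C_peak/C_trough) / k = ln(23.4/4.12) / 0.4600 = 1.737 / 0.4600 = 3.776 h

3.78 h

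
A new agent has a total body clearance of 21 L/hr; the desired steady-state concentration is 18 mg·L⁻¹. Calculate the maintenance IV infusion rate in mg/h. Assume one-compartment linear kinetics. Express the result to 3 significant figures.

378 mg/h

Rate = CL × Css = 21.00 × 18 = 378.0 mg/h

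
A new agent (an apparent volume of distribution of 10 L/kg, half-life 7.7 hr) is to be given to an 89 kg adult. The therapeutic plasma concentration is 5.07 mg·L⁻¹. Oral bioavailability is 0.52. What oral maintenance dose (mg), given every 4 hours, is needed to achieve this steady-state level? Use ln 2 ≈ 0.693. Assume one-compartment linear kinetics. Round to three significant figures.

3120 mg

Vd(total) = 89 kg × 10 L/kg = 890.0 L
CL = ln 2 · Vd / t½ = 0.693 × 890.0 / 7.7 = 80.10 L/h
D = CL × Css × τ / F = 80.10 × 5.07 × 4 / 0.52 = 3124 mg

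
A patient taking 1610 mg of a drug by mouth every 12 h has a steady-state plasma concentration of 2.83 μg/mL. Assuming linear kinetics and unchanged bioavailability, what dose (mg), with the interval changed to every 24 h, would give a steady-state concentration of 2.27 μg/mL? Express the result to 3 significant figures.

For first-order elimination, Css ∝ F·D/(CL·τ); F and CL are unchanged, so Css ∝ D/τ.
D₂ = D₁ × (Css,target / Css,current) × (τ₂/τ₁) = 1610 × (2.27/2.83) × (24/12) = 2583 mg

2580 mg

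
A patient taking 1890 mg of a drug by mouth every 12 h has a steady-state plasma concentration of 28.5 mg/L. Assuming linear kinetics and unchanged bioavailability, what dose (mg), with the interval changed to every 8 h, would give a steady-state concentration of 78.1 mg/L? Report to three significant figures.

3450 mg

For first-order elimination, Css ∝ F·D/(CL·τ); F and CL are unchanged, so Css ∝ D/τ.
D₂ = D₁ × (Css,target / Css,current) × (τ₂/τ₁) = 1890 × (78.1/28.5) × (8/12) = 3453 mg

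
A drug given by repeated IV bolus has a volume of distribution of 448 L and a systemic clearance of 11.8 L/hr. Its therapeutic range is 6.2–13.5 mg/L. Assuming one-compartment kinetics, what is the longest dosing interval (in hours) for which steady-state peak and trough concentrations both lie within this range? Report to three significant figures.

29.5 h

k = CL / Vd = 11.80 / 448.0 = 0.02634 h⁻¹
Between IV bolus doses, concentration decays as C = C₀·e^(−kτ), so C_peak/C_trough = e^(kτ).
τ_max = ln(C_peak/C_trough) / k = ln(13.5/6.2) / 0.02634 = 0.7781 / 0.02634 = 29.54 h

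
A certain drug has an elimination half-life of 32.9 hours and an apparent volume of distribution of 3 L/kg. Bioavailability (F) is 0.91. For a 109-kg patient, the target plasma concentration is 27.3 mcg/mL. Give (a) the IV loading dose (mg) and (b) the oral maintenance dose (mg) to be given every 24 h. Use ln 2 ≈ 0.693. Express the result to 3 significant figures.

Total Vd = 3 × 109 = 327.0 L
LD = Vd × C = 327.0 × 27.3 = 8927 mg
CL = 0.693 × Vd / t½ = 0.693 × 327.0 / 32.9 = 6.888 L/h
D = CL × Css × τ / F = 6.888 × 27.3 × 24 / 0.91 = 4959 mg

(a) 8930 mg; (b) 4960 mg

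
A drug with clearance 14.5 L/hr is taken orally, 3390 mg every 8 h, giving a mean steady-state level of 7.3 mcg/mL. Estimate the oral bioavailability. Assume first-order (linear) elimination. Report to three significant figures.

F·D/τ = CL·Css at steady state → F = CL·Css·τ / D.
F = 14.5 × 7.3 × 8 / 3390 = 0.250

0.250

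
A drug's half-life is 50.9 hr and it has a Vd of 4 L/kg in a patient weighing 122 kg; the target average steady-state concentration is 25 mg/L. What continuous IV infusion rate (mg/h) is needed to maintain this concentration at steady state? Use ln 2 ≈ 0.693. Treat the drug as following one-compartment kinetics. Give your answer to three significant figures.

Vd = 4 L/kg × 122 kg = 488.0 L
k = 0.693/50.9 = 0.01361 h⁻¹, so CL = k·Vd = 0.01361 × 488.0 = 6.642 L/h
Infusion rate = CL × Css = 6.642 × 25 = 166.1 mg/h

166 mg/h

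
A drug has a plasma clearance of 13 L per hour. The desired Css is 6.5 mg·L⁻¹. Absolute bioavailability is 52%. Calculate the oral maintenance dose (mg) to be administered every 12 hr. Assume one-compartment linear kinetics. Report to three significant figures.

1950 mg

D = CL × Css × τ / F = 13.00 × 6.5 × 12 / 0.52 = 1950 mg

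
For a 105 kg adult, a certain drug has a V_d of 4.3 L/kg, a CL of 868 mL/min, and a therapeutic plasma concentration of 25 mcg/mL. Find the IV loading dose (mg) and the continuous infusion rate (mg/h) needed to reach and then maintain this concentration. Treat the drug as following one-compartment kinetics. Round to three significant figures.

(a) 11300 mg; (b) 1300 mg/h

Vd(total) = 105 kg × 4.3 L/kg = 451.5 L
Loading: fill Vd to C_target → 451.5 L × 25 mg/L = 11290 mg
CL = 868 mL/min = 868 × 0.06 = 52.08 L/h
Maintenance: replace elimination → rate = CL × Css = 52.08 × 25 = 1302 mg/h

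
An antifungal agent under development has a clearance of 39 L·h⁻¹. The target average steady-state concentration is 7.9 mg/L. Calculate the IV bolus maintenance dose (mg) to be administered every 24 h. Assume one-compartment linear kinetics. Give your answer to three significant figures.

7390 mg

D = CL × Css × τ = 39.00 × 7.9 × 24 = 7394 mg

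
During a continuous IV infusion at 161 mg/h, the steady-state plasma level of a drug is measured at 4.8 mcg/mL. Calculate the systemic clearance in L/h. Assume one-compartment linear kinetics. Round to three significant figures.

33.5 L/h

At steady state, infusion rate = CL × Css, so CL = rate / Css.
CL = 161 / 4.8 = 33.54 L/h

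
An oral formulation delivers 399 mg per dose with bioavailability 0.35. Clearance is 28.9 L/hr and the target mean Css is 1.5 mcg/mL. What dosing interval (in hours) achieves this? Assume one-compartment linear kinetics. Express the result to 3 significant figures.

3.22 h

F·D/τ = CL·Css → τ = F·D / (CL·Css).
τ = 0.35 × 399 / (28.9 × 1.5) = 3.221 h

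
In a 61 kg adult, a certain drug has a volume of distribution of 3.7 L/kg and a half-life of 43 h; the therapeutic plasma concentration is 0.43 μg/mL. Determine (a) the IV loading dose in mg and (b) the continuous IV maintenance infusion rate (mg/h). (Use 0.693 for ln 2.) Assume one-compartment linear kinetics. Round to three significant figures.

Vd(total) = 61 kg × 3.7 L/kg = 225.7 L
LD = Vd × C = 225.7 × 0.43 = 97.05 mg
CL = 0.693 × Vd / t½ = 0.693 × 225.7 / 43 = 3.637 L/h
Infusion rate = CL × Css = 3.637 × 0.43 = 1.564 mg/h

(a) 97.1 mg; (b) 1.56 mg/h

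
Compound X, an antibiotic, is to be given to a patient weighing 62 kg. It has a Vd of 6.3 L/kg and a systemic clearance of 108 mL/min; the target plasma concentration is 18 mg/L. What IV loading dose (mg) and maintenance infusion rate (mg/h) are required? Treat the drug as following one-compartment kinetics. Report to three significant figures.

(a) 7030 mg; (b) 117 mg/h

Total Vd = 6.3 × 62 = 390.6 L
Loading dose = Vd × C = 390.6 × 18 = 7031 mg
CL = 108 mL/min × 60/1000 = 6.480 L/h
Infusion rate = 6.480 L/h × 18 mg/L = 116.6 mg/h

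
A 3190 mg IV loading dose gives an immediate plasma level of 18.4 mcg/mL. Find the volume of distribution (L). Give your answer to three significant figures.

Immediately after an IV bolus, C₀ = Dose / Vd, so Vd = Dose / C₀.
Vd = 3190 / 18.4 = 173.4 L

173 L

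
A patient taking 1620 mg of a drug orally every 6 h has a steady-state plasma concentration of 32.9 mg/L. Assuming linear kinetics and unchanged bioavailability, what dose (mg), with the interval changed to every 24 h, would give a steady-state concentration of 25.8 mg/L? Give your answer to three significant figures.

5080 mg

With linear kinetics, Css is proportional to dose rate (D/τ) at fixed clearance.
D₂ = D₁ × (Css,target / Css,current) × (τ₂/τ₁) = 1620 × (25.8/32.9) × (24/6) = 5082 mg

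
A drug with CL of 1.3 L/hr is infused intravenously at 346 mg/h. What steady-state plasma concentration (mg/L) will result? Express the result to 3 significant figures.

Css = rate / CL = 346 / 1.300 = 266.2 mg/L

266 mg/L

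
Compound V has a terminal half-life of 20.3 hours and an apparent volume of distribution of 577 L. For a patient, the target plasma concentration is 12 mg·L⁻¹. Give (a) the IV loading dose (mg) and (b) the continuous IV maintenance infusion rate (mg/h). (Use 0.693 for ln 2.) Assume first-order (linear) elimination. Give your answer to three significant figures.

LD = Vd × C = 577.0 × 12 = 6924 mg
CL = 0.693 × Vd / t½ = 0.693 × 577.0 / 20.3 = 19.70 L/h
Infusion rate = CL × Css = 19.70 × 12 = 236.4 mg/h

(a) 6920 mg; (b) 236 mg/h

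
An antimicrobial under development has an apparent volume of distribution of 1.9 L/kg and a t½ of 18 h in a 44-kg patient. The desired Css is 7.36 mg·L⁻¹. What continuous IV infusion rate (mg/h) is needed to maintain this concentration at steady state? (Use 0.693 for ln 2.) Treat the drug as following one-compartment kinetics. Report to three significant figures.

23.7 mg/h

Vd = 1.9 L/kg × 44 kg = 83.60 L
CL = 0.693 × Vd / t½ = 0.693 × 83.60 / 18 = 3.219 L/h
Infusion rate = CL × Css = 3.219 × 7.36 = 23.69 mg/h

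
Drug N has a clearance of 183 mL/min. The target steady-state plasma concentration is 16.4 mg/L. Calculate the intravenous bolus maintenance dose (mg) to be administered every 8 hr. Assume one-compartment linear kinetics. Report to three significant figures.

1440 mg

CL = 183 mL/min = 183 × 0.06 = 10.98 L/h
D = CL × Css × τ = 10.98 × 16.4 × 8 = 1441 mg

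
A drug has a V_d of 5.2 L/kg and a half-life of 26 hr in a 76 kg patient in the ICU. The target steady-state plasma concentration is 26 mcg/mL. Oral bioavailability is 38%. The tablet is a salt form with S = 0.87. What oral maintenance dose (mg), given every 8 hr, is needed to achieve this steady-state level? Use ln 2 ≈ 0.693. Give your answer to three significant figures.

6630 mg

Vd = 5.2 L/kg × 76 kg = 395.2 L
CL = ln 2 · Vd / t½ = 0.693 × 395.2 / 26 = 10.53 L/h
D = CL × Css × τ / F / S = 10.53 × 26 × 8 / 0.38 / 0.87 = 6625 mg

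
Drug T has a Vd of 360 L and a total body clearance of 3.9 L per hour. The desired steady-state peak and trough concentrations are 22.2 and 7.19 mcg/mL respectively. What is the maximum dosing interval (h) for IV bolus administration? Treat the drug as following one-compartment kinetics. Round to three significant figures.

104 h

k = CL / Vd = 3.900 / 360.0 = 0.01083 h⁻¹
Between IV bolus doses, concentration decays as C = C₀·e^(−kτ), so C_peak/C_trough = e^(kτ).
τ_max = ln(C_peak/C_trough) / k = ln(22.2/7.19) / 0.01083 = 1.127 / 0.01083 = 104.1 h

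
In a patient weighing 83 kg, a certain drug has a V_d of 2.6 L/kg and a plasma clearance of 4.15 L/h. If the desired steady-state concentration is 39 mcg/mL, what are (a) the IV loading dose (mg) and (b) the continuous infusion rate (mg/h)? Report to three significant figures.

(a) 8420 mg; (b) 162 mg/h

Vd(total) = 83 kg × 2.6 L/kg = 215.8 L
LD = Vd · C_target = 215.8 × 39 = 8416 mg
Infusion rate = 4.150 L/h × 39 mg/L = 161.9 mg/h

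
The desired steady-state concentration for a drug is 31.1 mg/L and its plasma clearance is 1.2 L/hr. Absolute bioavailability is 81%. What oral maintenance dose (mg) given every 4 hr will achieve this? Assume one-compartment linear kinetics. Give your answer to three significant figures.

184 mg

At steady state, dose per interval replaces the amount cleared in that interval: F·D/τ = CL·Css.
D = CL × Css × τ / F = 1.200 × 31.1 × 4 / 0.81 = 184.3 mg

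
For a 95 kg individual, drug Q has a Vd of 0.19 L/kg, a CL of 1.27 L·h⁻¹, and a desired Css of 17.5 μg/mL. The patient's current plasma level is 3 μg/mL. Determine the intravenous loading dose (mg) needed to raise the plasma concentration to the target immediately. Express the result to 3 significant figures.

262 mg

Vd(total) = 95 kg × 0.19 L/kg = 18.05 L
Concentration deficit ΔC = 17.5 − 3 = 14.50 mg/L
LD = Vd × ΔC = 18.05 × 14.50 = 261.7 mg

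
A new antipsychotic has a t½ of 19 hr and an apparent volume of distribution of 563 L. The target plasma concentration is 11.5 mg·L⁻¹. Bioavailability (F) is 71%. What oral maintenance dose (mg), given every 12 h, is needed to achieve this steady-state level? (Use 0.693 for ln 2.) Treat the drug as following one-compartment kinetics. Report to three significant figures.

k = 0.693/19 = 0.03647 h⁻¹, so CL = k·Vd = 0.03647 × 563.0 = 20.53 L/h
D = CL × Css × τ / F = 20.53 × 11.5 × 12 / 0.71 = 3990 mg

3990 mg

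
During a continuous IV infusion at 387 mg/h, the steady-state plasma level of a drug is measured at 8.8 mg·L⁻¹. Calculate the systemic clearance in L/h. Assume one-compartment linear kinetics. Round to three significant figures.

44.0 L/h

At steady state, infusion rate = CL × Css, so CL = rate / Css.
CL = 387 / 8.8 = 43.98 L/h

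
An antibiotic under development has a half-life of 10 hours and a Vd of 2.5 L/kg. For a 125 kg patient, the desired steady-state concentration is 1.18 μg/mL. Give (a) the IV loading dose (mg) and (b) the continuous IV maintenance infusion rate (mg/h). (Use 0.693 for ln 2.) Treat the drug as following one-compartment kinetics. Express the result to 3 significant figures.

(a) 369 mg; (b) 25.6 mg/h

Vd(total) = 125 kg × 2.5 L/kg = 312.5 L
LD = Vd × C = 312.5 × 1.18 = 368.8 mg
CL = 0.693 × Vd / t½ = 0.693 × 312.5 / 10 = 21.66 L/h
Infusion rate = CL × Css = 21.66 × 1.18 = 25.56 mg/h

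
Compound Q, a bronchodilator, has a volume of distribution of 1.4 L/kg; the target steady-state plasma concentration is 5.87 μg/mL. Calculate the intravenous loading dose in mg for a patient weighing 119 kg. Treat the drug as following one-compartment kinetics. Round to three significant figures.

Vd = 1.4 L/kg × 119 kg = 166.6 L
LD = Vd × C = 166.6 × 5.870 = 977.9 mg

978 mg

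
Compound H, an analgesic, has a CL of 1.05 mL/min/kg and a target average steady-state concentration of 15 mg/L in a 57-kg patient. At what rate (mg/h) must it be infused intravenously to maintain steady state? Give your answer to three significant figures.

CL = 1.05 mL/min/kg × 57 kg = 59.85 mL/min = 59.85 × 60/1000 = 3.591 L/h
R₀ = 3.591 × 15 = 53.87 mg/h

53.9 mg/h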